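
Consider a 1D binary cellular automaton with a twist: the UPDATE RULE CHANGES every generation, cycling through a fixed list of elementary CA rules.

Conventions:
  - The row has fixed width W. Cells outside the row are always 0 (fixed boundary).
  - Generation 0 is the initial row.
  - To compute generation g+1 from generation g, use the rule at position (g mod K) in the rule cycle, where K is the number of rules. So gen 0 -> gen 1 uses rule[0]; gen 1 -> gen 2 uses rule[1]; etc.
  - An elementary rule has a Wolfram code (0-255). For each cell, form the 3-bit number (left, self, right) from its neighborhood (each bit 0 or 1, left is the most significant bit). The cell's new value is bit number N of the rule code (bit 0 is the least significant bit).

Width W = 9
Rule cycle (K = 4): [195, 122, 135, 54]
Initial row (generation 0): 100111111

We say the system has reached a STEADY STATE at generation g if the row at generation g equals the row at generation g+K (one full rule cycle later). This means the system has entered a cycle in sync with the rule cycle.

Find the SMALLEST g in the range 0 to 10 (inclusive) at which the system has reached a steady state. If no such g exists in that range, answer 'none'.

Answer: none

Derivation:
Gen 0: 100111111
Gen 1 (rule 195): 001011111
Gen 2 (rule 122): 010110001
Gen 3 (rule 135): 110000111
Gen 4 (rule 54): 001001000
Gen 5 (rule 195): 110010011
Gen 6 (rule 122): 111101111
Gen 7 (rule 135): 011000110
Gen 8 (rule 54): 100101001
Gen 9 (rule 195): 001000010
Gen 10 (rule 122): 010100101
Gen 11 (rule 135): 110101101
Gen 12 (rule 54): 001110011
Gen 13 (rule 195): 110110101
Gen 14 (rule 122): 111111010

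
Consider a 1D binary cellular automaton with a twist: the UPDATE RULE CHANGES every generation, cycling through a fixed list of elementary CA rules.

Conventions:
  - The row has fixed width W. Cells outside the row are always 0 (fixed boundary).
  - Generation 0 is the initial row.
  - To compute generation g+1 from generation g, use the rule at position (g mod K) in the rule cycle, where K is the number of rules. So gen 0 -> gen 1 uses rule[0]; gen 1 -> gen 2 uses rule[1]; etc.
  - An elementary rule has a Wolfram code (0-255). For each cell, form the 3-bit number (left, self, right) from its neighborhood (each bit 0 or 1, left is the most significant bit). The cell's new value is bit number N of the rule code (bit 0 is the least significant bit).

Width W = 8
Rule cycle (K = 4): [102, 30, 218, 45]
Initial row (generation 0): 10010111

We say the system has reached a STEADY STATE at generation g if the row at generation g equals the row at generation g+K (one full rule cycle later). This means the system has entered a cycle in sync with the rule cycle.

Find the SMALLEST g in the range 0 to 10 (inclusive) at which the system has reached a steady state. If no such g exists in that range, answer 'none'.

Gen 0: 10010111
Gen 1 (rule 102): 10111001
Gen 2 (rule 30): 10100111
Gen 3 (rule 218): 00011111
Gen 4 (rule 45): 11010000
Gen 5 (rule 102): 01110000
Gen 6 (rule 30): 11001000
Gen 7 (rule 218): 11110100
Gen 8 (rule 45): 10001101
Gen 9 (rule 102): 10010111
Gen 10 (rule 30): 11110100
Gen 11 (rule 218): 11110010
Gen 12 (rule 45): 10000010
Gen 13 (rule 102): 10000110
Gen 14 (rule 30): 11001101

Answer: none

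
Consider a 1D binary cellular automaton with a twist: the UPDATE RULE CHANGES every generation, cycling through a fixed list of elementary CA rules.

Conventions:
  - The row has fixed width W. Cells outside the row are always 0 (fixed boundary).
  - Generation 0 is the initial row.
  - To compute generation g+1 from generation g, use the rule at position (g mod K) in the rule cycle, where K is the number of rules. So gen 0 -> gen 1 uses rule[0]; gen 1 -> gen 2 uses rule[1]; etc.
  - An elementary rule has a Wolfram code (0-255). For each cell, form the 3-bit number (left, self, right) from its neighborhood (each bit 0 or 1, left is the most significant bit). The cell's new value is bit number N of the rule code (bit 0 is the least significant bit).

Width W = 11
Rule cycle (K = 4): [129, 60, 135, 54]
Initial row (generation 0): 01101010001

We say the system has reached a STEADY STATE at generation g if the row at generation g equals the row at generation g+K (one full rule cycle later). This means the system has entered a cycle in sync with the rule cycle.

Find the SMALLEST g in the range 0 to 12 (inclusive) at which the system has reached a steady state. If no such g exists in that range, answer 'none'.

Gen 0: 01101010001
Gen 1 (rule 129): 00000000100
Gen 2 (rule 60): 00000000110
Gen 3 (rule 135): 11111111000
Gen 4 (rule 54): 00000000100
Gen 5 (rule 129): 11111110001
Gen 6 (rule 60): 10000001001
Gen 7 (rule 135): 10111111011
Gen 8 (rule 54): 11000000100
Gen 9 (rule 129): 00011110001
Gen 10 (rule 60): 00010001001
Gen 11 (rule 135): 11110111011
Gen 12 (rule 54): 00001000100
Gen 13 (rule 129): 11100010001
Gen 14 (rule 60): 10010011001
Gen 15 (rule 135): 10110100011
Gen 16 (rule 54): 11001110100

Answer: none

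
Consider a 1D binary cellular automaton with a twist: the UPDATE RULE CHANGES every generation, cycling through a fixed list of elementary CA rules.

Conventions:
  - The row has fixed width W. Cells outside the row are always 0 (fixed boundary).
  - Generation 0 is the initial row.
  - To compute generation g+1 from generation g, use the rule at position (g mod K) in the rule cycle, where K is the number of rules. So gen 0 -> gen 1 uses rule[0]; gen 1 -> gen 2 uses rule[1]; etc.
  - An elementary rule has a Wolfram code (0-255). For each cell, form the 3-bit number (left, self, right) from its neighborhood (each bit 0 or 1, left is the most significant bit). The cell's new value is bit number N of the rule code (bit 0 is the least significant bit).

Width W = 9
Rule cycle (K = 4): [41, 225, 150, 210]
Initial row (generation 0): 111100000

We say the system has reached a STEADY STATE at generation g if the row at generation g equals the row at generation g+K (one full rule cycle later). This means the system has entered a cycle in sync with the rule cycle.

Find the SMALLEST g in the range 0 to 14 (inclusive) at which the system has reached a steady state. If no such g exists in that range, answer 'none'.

Gen 0: 111100000
Gen 1 (rule 41): 100001111
Gen 2 (rule 225): 001100111
Gen 3 (rule 150): 010011010
Gen 4 (rule 210): 101101001
Gen 5 (rule 41): 011010000
Gen 6 (rule 225): 001100111
Gen 7 (rule 150): 010011010
Gen 8 (rule 210): 101101001
Gen 9 (rule 41): 011010000
Gen 10 (rule 225): 001100111
Gen 11 (rule 150): 010011010
Gen 12 (rule 210): 101101001
Gen 13 (rule 41): 011010000
Gen 14 (rule 225): 001100111
Gen 15 (rule 150): 010011010
Gen 16 (rule 210): 101101001
Gen 17 (rule 41): 011010000
Gen 18 (rule 225): 001100111

Answer: 2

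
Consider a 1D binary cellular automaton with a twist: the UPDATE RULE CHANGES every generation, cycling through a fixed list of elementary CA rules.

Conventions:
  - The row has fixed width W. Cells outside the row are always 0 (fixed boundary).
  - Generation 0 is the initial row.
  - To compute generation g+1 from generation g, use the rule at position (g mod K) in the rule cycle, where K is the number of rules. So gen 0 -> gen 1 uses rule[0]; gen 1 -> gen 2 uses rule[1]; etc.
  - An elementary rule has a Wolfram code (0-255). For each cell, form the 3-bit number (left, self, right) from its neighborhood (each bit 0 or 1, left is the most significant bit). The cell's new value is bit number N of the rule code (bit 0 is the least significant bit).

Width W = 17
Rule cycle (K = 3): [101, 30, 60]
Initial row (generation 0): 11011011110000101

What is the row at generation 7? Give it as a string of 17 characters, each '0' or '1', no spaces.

Gen 0: 11011011110000101
Gen 1 (rule 101): 01101100010110111
Gen 2 (rule 30): 11001010110100100
Gen 3 (rule 60): 10101111101110110
Gen 4 (rule 101): 11110000110011010
Gen 5 (rule 30): 10001001101110011
Gen 6 (rule 60): 11001101011001010
Gen 7 (rule 101): 01000111101001110

Answer: 01000111101001110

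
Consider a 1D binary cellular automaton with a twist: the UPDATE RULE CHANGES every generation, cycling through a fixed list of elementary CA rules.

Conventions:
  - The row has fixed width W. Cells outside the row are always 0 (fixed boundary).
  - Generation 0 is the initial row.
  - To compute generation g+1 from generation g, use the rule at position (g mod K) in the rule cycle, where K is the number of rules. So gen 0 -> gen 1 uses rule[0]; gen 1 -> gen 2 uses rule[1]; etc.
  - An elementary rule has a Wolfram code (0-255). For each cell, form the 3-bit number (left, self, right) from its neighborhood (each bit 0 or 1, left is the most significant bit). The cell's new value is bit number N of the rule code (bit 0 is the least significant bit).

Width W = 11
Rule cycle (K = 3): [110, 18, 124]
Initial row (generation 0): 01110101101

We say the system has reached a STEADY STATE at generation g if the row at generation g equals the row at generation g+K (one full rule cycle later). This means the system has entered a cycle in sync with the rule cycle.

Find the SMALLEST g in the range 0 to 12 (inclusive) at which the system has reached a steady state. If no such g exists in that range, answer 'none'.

Answer: 2

Derivation:
Gen 0: 01110101101
Gen 1 (rule 110): 11011111111
Gen 2 (rule 18): 00000000000
Gen 3 (rule 124): 00000000000
Gen 4 (rule 110): 00000000000
Gen 5 (rule 18): 00000000000
Gen 6 (rule 124): 00000000000
Gen 7 (rule 110): 00000000000
Gen 8 (rule 18): 00000000000
Gen 9 (rule 124): 00000000000
Gen 10 (rule 110): 00000000000
Gen 11 (rule 18): 00000000000
Gen 12 (rule 124): 00000000000
Gen 13 (rule 110): 00000000000
Gen 14 (rule 18): 00000000000
Gen 15 (rule 124): 00000000000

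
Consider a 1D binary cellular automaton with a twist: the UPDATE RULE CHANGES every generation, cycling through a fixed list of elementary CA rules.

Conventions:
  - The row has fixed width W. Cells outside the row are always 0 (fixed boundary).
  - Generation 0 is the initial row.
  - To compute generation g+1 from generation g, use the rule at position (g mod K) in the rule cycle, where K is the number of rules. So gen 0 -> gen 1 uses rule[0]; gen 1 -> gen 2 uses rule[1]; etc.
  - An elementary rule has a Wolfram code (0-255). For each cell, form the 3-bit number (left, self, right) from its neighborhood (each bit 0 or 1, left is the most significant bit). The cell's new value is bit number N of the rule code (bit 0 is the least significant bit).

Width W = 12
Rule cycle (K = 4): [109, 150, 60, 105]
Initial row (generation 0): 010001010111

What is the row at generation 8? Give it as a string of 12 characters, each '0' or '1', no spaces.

Gen 0: 010001010111
Gen 1 (rule 109): 010101111101
Gen 2 (rule 150): 110100111001
Gen 3 (rule 60): 101110100101
Gen 4 (rule 105): 011011000010
Gen 5 (rule 109): 011111011010
Gen 6 (rule 150): 101110000011
Gen 7 (rule 60): 111001000010
Gen 8 (rule 105): 101000011000

Answer: 101000011000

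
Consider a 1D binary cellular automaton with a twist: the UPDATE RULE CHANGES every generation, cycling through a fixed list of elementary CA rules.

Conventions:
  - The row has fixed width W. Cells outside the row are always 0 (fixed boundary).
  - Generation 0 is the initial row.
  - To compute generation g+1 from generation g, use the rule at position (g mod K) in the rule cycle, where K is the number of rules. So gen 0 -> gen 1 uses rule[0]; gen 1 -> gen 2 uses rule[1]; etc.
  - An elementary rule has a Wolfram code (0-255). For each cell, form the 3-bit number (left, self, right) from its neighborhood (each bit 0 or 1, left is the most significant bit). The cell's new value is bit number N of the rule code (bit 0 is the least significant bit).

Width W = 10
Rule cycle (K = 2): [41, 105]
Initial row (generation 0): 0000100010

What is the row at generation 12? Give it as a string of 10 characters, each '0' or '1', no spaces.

Answer: 0011100100

Derivation:
Gen 0: 0000100010
Gen 1 (rule 41): 1110001000
Gen 2 (rule 105): 1010100011
Gen 3 (rule 41): 0101001010
Gen 4 (rule 105): 0010000100
Gen 5 (rule 41): 1000110001
Gen 6 (rule 105): 0010110100
Gen 7 (rule 41): 1001101001
Gen 8 (rule 105): 0001110000
Gen 9 (rule 41): 1101000111
Gen 10 (rule 105): 1110010101
Gen 11 (rule 41): 1000001010
Gen 12 (rule 105): 0011100100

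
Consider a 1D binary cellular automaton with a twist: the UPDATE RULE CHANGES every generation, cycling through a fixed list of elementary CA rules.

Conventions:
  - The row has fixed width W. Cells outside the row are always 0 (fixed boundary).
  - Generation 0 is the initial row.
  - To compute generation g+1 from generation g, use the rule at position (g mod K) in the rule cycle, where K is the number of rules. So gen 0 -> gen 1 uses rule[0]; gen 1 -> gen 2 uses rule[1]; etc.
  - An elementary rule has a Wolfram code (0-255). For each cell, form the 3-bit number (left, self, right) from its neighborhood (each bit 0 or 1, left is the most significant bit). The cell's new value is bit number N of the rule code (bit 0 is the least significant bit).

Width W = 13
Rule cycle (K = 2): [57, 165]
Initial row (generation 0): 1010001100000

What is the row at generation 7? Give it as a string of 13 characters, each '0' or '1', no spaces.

Answer: 0011010100100

Derivation:
Gen 0: 1010001100000
Gen 1 (rule 57): 0101101011111
Gen 2 (rule 165): 0110011101110
Gen 3 (rule 57): 0101010011001
Gen 4 (rule 165): 0111110000001
Gen 5 (rule 57): 0100001111100
Gen 6 (rule 165): 0101100111001
Gen 7 (rule 57): 0011010100100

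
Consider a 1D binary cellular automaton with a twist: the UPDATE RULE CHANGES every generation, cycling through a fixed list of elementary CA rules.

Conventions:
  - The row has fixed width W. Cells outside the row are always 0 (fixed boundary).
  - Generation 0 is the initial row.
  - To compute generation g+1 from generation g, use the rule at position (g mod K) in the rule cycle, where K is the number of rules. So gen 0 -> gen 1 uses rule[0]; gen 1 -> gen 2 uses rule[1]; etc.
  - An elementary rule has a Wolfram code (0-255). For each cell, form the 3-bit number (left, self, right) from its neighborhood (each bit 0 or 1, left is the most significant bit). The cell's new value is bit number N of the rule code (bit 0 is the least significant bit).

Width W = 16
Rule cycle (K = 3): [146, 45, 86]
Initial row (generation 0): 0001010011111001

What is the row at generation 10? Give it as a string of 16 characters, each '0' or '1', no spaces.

Answer: 0100000001101000

Derivation:
Gen 0: 0001010011111001
Gen 1 (rule 146): 0010001101110110
Gen 2 (rule 45): 1010101011001100
Gen 3 (rule 86): 1010101001110110
Gen 4 (rule 146): 0000000110100001
Gen 5 (rule 45): 1111110101101101
Gen 6 (rule 86): 0000010100100101
Gen 7 (rule 146): 0000100011011000
Gen 8 (rule 45): 1110101010110011
Gen 9 (rule 86): 0010101010011101
Gen 10 (rule 146): 0100000001101000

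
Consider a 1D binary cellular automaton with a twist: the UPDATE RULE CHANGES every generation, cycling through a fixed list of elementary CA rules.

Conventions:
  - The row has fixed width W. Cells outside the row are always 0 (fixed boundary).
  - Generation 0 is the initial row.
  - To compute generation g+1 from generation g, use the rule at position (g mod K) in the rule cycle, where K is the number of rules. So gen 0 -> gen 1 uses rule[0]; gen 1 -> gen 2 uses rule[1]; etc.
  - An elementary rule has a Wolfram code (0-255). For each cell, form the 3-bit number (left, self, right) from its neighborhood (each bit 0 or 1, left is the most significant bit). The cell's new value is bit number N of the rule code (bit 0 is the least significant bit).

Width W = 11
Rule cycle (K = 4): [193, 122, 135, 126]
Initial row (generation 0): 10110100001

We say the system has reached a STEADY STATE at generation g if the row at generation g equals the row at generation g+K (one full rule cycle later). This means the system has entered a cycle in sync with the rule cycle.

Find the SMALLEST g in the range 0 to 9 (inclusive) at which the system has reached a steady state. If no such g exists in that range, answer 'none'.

Gen 0: 10110100001
Gen 1 (rule 193): 00010001100
Gen 2 (rule 122): 00101011110
Gen 3 (rule 135): 11101001100
Gen 4 (rule 126): 10111111110
Gen 5 (rule 193): 00011111110
Gen 6 (rule 122): 00110000011
Gen 7 (rule 135): 11000111100
Gen 8 (rule 126): 11101100110
Gen 9 (rule 193): 01100100010
Gen 10 (rule 122): 11111010101
Gen 11 (rule 135): 01110010101
Gen 12 (rule 126): 11011111111
Gen 13 (rule 193): 01001111111

Answer: none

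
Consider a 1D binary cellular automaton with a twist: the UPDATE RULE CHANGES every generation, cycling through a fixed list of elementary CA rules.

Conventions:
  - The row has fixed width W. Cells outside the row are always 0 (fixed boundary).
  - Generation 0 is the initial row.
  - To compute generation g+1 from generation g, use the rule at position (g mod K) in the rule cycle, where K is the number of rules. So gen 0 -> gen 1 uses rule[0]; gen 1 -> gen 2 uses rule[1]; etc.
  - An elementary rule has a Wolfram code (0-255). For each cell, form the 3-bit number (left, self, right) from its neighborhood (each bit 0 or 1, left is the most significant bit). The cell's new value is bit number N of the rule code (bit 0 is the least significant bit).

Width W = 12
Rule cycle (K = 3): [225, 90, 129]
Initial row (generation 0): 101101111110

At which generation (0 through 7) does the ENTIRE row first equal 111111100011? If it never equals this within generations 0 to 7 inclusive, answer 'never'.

Answer: 4

Derivation:
Gen 0: 101101111110
Gen 1 (rule 225): 010110111110
Gen 2 (rule 90): 100110100011
Gen 3 (rule 129): 000000001000
Gen 4 (rule 225): 111111100011
Gen 5 (rule 90): 100000110111
Gen 6 (rule 129): 001110000010
Gen 7 (rule 225): 100110111000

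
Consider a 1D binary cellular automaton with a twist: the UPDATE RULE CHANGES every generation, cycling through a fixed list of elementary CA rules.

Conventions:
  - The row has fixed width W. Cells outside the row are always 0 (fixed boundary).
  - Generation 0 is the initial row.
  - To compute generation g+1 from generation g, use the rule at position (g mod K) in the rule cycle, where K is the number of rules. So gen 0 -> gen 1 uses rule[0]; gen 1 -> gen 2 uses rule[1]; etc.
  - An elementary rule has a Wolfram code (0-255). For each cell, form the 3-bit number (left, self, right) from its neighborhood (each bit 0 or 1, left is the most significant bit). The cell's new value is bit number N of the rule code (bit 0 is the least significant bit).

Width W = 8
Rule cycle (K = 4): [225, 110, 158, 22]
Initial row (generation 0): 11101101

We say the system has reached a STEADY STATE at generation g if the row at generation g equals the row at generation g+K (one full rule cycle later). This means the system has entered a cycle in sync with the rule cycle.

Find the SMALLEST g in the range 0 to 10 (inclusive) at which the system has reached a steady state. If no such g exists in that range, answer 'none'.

Gen 0: 11101101
Gen 1 (rule 225): 01110110
Gen 2 (rule 110): 11011110
Gen 3 (rule 158): 10011101
Gen 4 (rule 22): 11100001
Gen 5 (rule 225): 01101100
Gen 6 (rule 110): 11111100
Gen 7 (rule 158): 11111010
Gen 8 (rule 22): 00000011
Gen 9 (rule 225): 11111001
Gen 10 (rule 110): 10001011
Gen 11 (rule 158): 11011010
Gen 12 (rule 22): 00000011
Gen 13 (rule 225): 11111001
Gen 14 (rule 110): 10001011

Answer: 8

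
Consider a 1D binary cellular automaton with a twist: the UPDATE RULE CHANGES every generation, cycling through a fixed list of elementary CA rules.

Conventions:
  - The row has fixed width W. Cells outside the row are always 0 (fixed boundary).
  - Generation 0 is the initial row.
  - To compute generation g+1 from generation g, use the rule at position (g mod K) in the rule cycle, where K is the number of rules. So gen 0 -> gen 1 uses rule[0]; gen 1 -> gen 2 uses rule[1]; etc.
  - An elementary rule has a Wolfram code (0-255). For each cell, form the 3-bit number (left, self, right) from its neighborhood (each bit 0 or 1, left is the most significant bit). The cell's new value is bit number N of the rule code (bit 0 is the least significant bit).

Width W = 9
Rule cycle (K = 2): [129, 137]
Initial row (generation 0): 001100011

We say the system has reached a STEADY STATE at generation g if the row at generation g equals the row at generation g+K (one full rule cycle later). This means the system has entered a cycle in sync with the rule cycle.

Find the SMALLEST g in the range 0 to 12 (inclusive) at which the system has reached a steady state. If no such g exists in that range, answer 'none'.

Answer: 0

Derivation:
Gen 0: 001100011
Gen 1 (rule 129): 100001000
Gen 2 (rule 137): 001100011
Gen 3 (rule 129): 100001000
Gen 4 (rule 137): 001100011
Gen 5 (rule 129): 100001000
Gen 6 (rule 137): 001100011
Gen 7 (rule 129): 100001000
Gen 8 (rule 137): 001100011
Gen 9 (rule 129): 100001000
Gen 10 (rule 137): 001100011
Gen 11 (rule 129): 100001000
Gen 12 (rule 137): 001100011
Gen 13 (rule 129): 100001000
Gen 14 (rule 137): 001100011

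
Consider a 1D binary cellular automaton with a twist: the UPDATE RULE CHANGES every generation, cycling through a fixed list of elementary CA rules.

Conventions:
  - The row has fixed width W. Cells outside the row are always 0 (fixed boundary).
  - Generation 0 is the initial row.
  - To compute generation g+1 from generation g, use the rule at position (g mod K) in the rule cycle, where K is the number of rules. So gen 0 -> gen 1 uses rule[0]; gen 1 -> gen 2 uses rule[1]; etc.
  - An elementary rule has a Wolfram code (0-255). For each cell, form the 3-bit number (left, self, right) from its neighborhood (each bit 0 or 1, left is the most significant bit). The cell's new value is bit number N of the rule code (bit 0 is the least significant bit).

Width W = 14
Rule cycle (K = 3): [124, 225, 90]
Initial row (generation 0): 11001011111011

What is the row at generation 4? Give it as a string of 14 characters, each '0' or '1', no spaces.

Gen 0: 11001011111011
Gen 1 (rule 124): 11101110001111
Gen 2 (rule 225): 01110110100111
Gen 3 (rule 90): 11010110011101
Gen 4 (rule 124): 11111111010111

Answer: 11111111010111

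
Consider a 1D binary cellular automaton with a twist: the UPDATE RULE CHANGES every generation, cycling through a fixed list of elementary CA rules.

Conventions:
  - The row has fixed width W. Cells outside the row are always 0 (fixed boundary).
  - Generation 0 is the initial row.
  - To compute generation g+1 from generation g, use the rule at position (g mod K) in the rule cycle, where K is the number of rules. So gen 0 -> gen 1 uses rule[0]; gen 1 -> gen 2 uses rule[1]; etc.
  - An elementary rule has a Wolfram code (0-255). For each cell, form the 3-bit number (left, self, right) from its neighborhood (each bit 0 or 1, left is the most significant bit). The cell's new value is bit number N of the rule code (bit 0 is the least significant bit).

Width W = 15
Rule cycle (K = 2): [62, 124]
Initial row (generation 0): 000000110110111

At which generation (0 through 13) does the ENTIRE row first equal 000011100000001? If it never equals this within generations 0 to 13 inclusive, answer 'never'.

Gen 0: 000000110110111
Gen 1 (rule 62): 000001101101100
Gen 2 (rule 124): 000001111111110
Gen 3 (rule 62): 000011000000001
Gen 4 (rule 124): 000011100000001
Gen 5 (rule 62): 000110010000011
Gen 6 (rule 124): 000111011000011
Gen 7 (rule 62): 001100110100110
Gen 8 (rule 124): 001110111110111
Gen 9 (rule 62): 011001100001100
Gen 10 (rule 124): 011101110001110
Gen 11 (rule 62): 110011001011001
Gen 12 (rule 124): 111011101111101
Gen 13 (rule 62): 100110011000011

Answer: 4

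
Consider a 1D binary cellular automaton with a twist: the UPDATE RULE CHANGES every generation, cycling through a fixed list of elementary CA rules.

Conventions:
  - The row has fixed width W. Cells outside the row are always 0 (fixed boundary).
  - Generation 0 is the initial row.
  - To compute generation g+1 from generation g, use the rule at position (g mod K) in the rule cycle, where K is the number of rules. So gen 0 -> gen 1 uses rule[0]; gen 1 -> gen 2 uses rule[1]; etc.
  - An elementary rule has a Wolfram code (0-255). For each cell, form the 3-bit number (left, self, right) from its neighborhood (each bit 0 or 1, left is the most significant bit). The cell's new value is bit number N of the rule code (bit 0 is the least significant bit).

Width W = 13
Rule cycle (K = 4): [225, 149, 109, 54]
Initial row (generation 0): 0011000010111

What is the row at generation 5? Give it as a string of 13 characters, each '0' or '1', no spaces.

Answer: 1110011010001

Derivation:
Gen 0: 0011000010111
Gen 1 (rule 225): 1001011001011
Gen 2 (rule 149): 1101000101000
Gen 3 (rule 109): 1111010111011
Gen 4 (rule 54): 0000111000100
Gen 5 (rule 225): 1110011010001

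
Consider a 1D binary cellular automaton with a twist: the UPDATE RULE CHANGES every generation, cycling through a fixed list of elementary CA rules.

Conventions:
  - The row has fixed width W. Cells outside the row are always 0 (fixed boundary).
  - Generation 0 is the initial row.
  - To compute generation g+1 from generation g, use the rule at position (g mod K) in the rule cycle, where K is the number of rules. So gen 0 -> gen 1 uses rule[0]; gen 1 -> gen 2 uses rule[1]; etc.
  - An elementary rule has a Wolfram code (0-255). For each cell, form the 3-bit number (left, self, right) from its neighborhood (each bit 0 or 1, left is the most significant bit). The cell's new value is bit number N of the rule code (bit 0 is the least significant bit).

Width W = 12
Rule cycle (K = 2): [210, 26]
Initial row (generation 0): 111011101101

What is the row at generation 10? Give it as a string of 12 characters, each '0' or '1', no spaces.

Gen 0: 111011101101
Gen 1 (rule 210): 011001100100
Gen 2 (rule 26): 110111011010
Gen 3 (rule 210): 010011001001
Gen 4 (rule 26): 101110110110
Gen 5 (rule 210): 000110010011
Gen 6 (rule 26): 001101101110
Gen 7 (rule 210): 010100100111
Gen 8 (rule 26): 100011011100
Gen 9 (rule 210): 010101001110
Gen 10 (rule 26): 100000111001

Answer: 100000111001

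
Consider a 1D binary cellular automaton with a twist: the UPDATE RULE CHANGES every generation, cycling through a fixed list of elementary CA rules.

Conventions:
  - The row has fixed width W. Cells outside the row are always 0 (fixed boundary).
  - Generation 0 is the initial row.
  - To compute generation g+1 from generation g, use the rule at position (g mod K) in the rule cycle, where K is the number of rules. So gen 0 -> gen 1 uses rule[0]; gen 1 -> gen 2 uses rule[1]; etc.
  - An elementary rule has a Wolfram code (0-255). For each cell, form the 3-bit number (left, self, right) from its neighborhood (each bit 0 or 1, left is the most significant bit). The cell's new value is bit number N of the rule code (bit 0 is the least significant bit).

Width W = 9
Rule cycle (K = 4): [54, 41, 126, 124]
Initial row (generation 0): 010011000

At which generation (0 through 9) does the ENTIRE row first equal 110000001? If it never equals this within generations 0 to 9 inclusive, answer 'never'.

Gen 0: 010011000
Gen 1 (rule 54): 111100100
Gen 2 (rule 41): 100000001
Gen 3 (rule 126): 110000011
Gen 4 (rule 124): 111000011
Gen 5 (rule 54): 000100100
Gen 6 (rule 41): 110000001
Gen 7 (rule 126): 111000011
Gen 8 (rule 124): 101100011
Gen 9 (rule 54): 110010100

Answer: 6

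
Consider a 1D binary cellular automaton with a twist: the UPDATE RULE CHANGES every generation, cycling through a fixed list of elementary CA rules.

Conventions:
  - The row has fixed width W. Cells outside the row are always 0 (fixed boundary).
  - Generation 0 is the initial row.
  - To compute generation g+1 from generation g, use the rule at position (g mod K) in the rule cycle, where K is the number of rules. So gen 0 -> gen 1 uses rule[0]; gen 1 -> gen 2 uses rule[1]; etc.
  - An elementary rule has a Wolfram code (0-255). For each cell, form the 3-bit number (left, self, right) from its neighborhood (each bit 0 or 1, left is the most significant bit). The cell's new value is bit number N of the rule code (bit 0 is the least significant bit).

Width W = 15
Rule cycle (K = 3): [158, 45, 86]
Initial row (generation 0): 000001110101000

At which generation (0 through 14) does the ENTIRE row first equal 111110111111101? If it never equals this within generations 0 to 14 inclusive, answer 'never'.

Gen 0: 000001110101000
Gen 1 (rule 158): 000011100101100
Gen 2 (rule 45): 111010000111001
Gen 3 (rule 86): 001011001001111
Gen 4 (rule 158): 011010111111110
Gen 5 (rule 45): 010111100000000
Gen 6 (rule 86): 110000110000000
Gen 7 (rule 158): 101001101000000
Gen 8 (rule 45): 111001011011111
Gen 9 (rule 86): 001111001000001
Gen 10 (rule 158): 011110111100011
Gen 11 (rule 45): 010001100001010
Gen 12 (rule 86): 111010110011011
Gen 13 (rule 158): 110010101110010
Gen 14 (rule 45): 100011111000010

Answer: never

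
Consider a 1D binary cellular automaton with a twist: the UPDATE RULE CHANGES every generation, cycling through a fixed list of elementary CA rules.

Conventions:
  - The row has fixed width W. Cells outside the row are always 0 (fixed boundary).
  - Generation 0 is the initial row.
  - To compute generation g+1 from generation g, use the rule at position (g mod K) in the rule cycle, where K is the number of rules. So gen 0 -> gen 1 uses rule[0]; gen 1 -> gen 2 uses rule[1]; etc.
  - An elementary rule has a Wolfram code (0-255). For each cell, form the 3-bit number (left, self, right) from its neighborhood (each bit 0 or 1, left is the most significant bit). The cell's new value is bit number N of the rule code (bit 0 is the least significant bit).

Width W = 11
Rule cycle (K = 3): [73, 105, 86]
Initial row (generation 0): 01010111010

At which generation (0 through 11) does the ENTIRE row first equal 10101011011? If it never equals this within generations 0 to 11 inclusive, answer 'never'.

Answer: 7

Derivation:
Gen 0: 01010111010
Gen 1 (rule 73): 00000101000
Gen 2 (rule 105): 11110010011
Gen 3 (rule 86): 00011111101
Gen 4 (rule 73): 11010000100
Gen 5 (rule 105): 11100110001
Gen 6 (rule 86): 00111011011
Gen 7 (rule 73): 10101011011
Gen 8 (rule 105): 01010111111
Gen 9 (rule 86): 11010000001
Gen 10 (rule 73): 11000111100
Gen 11 (rule 105): 11010100101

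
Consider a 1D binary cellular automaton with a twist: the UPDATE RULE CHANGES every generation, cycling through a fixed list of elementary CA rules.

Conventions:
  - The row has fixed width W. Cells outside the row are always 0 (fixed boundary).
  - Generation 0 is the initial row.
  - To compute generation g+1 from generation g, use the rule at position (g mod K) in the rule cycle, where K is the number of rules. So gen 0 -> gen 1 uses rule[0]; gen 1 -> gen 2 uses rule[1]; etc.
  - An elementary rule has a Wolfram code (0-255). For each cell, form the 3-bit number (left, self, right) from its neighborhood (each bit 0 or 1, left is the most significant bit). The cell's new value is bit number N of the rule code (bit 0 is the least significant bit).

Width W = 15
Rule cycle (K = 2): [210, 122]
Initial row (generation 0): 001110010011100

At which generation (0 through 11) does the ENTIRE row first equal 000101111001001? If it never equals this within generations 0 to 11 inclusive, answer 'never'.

Answer: 9

Derivation:
Gen 0: 001110010011100
Gen 1 (rule 210): 010111101101110
Gen 2 (rule 122): 101100111111011
Gen 3 (rule 210): 000111011111001
Gen 4 (rule 122): 001101110001110
Gen 5 (rule 210): 010100111010111
Gen 6 (rule 122): 101011101101101
Gen 7 (rule 210): 000001100100100
Gen 8 (rule 122): 000011111011010
Gen 9 (rule 210): 000101111001001
Gen 10 (rule 122): 001011001110110
Gen 11 (rule 210): 010001110110011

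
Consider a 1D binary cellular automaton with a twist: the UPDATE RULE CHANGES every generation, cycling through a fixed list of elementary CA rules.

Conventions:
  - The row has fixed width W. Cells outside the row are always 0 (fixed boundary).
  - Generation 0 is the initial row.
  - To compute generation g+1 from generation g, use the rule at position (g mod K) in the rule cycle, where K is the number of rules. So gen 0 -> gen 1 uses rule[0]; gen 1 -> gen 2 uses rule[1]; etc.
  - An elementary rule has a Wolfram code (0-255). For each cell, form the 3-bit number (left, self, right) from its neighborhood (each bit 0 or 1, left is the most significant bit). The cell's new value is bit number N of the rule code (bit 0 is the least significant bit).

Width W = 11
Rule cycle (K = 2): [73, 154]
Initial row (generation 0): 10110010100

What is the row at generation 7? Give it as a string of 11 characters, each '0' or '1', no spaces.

Answer: 00001100000

Derivation:
Gen 0: 10110010100
Gen 1 (rule 73): 00110000001
Gen 2 (rule 154): 01101000010
Gen 3 (rule 73): 01100011000
Gen 4 (rule 154): 11010110100
Gen 5 (rule 73): 11000110001
Gen 6 (rule 154): 10101101010
Gen 7 (rule 73): 00001100000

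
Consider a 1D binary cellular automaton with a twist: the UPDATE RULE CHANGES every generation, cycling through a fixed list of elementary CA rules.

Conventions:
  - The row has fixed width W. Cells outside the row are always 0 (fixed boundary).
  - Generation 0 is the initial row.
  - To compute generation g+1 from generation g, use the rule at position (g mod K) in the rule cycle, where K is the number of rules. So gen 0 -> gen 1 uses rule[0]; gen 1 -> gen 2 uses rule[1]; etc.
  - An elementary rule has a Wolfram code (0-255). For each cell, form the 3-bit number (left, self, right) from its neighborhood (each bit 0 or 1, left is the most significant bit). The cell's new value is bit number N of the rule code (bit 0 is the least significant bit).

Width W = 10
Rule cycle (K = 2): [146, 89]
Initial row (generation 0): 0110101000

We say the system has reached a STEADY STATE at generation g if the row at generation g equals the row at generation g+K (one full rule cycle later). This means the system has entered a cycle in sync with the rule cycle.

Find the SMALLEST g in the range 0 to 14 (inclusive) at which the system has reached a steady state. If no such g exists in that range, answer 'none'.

Gen 0: 0110101000
Gen 1 (rule 146): 1000000100
Gen 2 (rule 89): 0111110011
Gen 3 (rule 146): 1011101100
Gen 4 (rule 89): 0010101111
Gen 5 (rule 146): 0100000110
Gen 6 (rule 89): 0011110111
Gen 7 (rule 146): 0101100010
Gen 8 (rule 89): 0001111001
Gen 9 (rule 146): 0010110110
Gen 10 (rule 89): 1000110111
Gen 11 (rule 146): 0101000010
Gen 12 (rule 89): 0000111001
Gen 13 (rule 146): 0001010110
Gen 14 (rule 89): 1100000111
Gen 15 (rule 146): 0010001010
Gen 16 (rule 89): 1001100001

Answer: none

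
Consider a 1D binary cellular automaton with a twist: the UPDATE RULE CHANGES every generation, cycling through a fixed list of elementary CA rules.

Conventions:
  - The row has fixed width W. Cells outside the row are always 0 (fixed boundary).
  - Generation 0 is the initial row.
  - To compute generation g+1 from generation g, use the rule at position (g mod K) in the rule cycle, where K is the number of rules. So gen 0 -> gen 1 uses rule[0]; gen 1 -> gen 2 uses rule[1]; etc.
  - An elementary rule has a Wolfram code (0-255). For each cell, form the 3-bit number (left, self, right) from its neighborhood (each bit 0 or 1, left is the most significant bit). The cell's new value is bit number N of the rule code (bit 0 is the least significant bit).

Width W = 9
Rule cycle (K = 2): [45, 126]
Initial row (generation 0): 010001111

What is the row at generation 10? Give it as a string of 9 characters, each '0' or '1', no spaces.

Answer: 111110011

Derivation:
Gen 0: 010001111
Gen 1 (rule 45): 010101000
Gen 2 (rule 126): 111111100
Gen 3 (rule 45): 100000001
Gen 4 (rule 126): 110000011
Gen 5 (rule 45): 100111010
Gen 6 (rule 126): 111101111
Gen 7 (rule 45): 100011000
Gen 8 (rule 126): 110111100
Gen 9 (rule 45): 101100001
Gen 10 (rule 126): 111110011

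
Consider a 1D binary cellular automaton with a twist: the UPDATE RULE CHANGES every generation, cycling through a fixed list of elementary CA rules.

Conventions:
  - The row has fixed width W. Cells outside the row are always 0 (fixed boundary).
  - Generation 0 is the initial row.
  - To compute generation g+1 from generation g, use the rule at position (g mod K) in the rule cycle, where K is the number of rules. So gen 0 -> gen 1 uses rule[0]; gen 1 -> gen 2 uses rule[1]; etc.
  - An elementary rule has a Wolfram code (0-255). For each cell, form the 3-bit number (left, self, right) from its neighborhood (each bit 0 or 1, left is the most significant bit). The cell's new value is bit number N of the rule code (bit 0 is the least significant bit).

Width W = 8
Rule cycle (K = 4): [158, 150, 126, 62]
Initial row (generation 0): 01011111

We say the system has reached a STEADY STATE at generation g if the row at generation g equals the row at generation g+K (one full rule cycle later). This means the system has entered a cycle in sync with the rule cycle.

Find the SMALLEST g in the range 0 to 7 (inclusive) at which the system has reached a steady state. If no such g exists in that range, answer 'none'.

Gen 0: 01011111
Gen 1 (rule 158): 11011110
Gen 2 (rule 150): 00001101
Gen 3 (rule 126): 00011111
Gen 4 (rule 62): 00110000
Gen 5 (rule 158): 01101000
Gen 6 (rule 150): 10001100
Gen 7 (rule 126): 11011110
Gen 8 (rule 62): 10110001
Gen 9 (rule 158): 10101011
Gen 10 (rule 150): 10101000
Gen 11 (rule 126): 11111100

Answer: none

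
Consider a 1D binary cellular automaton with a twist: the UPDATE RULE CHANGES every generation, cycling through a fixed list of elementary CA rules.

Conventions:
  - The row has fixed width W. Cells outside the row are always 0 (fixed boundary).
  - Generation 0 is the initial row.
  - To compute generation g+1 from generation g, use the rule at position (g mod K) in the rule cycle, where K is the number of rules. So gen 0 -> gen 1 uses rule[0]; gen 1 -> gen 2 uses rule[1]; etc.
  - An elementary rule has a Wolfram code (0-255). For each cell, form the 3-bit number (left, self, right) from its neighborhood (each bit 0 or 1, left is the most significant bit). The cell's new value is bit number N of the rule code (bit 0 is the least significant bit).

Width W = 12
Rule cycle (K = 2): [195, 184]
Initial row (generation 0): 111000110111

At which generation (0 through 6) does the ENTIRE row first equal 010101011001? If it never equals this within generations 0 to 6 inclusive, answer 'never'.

Gen 0: 111000110111
Gen 1 (rule 195): 011011010011
Gen 2 (rule 184): 010110101010
Gen 3 (rule 195): 100010000000
Gen 4 (rule 184): 010001000000
Gen 5 (rule 195): 100110011111
Gen 6 (rule 184): 010101011110

Answer: never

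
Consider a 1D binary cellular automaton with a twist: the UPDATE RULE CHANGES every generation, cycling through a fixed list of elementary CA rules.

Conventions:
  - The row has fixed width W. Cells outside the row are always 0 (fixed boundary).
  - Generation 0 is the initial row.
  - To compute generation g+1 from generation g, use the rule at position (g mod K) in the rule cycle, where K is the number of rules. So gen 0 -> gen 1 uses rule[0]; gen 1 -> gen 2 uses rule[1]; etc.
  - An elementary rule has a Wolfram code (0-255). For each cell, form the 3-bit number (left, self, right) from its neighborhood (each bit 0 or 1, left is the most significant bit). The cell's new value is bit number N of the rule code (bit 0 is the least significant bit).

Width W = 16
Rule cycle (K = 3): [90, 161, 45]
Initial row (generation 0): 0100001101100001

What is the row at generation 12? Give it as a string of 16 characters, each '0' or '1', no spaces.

Gen 0: 0100001101100001
Gen 1 (rule 90): 1010011101110010
Gen 2 (rule 161): 0100001010100000
Gen 3 (rule 45): 0101101111101111
Gen 4 (rule 90): 1001101000101001
Gen 5 (rule 161): 0000010010010000
Gen 6 (rule 45): 1111010010010111
Gen 7 (rule 90): 1001001101100101
Gen 8 (rule 161): 0000000010000010
Gen 9 (rule 45): 1111111010111010
Gen 10 (rule 90): 1000001000101001
Gen 11 (rule 161): 0011100010010000
Gen 12 (rule 45): 1010001010010111

Answer: 1010001010010111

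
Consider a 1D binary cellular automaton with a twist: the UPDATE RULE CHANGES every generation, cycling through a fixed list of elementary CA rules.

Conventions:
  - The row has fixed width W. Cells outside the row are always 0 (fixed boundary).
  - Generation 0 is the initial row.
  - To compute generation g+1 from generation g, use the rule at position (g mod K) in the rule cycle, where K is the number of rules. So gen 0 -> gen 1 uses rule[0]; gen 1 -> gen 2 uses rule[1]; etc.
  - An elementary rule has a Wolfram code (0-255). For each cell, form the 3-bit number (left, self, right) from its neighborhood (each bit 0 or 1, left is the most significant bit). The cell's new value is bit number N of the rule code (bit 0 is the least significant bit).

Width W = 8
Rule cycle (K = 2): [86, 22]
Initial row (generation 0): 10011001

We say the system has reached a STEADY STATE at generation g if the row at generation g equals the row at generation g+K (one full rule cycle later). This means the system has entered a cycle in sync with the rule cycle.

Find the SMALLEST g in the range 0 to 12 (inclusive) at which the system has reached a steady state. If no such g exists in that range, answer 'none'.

Answer: 2

Derivation:
Gen 0: 10011001
Gen 1 (rule 86): 11101111
Gen 2 (rule 22): 00000000
Gen 3 (rule 86): 00000000
Gen 4 (rule 22): 00000000
Gen 5 (rule 86): 00000000
Gen 6 (rule 22): 00000000
Gen 7 (rule 86): 00000000
Gen 8 (rule 22): 00000000
Gen 9 (rule 86): 00000000
Gen 10 (rule 22): 00000000
Gen 11 (rule 86): 00000000
Gen 12 (rule 22): 00000000
Gen 13 (rule 86): 00000000
Gen 14 (rule 22): 00000000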